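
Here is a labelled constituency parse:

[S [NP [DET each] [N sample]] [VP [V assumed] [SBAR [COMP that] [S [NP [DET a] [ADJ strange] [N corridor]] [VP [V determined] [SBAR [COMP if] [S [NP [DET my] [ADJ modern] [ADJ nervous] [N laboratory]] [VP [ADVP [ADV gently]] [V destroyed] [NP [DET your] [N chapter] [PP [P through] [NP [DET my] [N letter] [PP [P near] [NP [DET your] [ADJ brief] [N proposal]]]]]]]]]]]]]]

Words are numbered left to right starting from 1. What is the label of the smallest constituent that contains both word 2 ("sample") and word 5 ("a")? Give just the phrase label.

S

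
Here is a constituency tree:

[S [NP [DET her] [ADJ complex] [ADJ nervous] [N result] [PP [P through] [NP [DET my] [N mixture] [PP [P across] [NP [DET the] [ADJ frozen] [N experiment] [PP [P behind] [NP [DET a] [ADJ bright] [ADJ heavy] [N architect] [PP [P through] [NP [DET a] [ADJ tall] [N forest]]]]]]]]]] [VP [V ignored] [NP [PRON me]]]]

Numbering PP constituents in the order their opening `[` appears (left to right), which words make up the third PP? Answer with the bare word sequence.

behind a bright heavy architect through a tall forest

The PP opening brackets appear, in order, over: "through my mixture across the frozen experiment behind a bright heavy architect through a tall forest"; "across the frozen experiment behind a bright heavy architect through a tall forest"; "behind a bright heavy architect through a tall forest"; "through a tall forest". The third one spans "behind a bright heavy architect through a tall forest".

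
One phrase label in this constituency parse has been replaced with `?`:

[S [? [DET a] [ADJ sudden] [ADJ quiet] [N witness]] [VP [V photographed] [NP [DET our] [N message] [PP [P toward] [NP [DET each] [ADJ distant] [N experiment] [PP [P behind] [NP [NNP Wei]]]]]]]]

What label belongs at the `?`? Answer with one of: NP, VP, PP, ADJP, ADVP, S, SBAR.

Looking at what the `?` directly dominates — DET 'a', ADJ 'sudden', ADJ 'quiet', N 'witness' — this is a noun phrase (NP).

NP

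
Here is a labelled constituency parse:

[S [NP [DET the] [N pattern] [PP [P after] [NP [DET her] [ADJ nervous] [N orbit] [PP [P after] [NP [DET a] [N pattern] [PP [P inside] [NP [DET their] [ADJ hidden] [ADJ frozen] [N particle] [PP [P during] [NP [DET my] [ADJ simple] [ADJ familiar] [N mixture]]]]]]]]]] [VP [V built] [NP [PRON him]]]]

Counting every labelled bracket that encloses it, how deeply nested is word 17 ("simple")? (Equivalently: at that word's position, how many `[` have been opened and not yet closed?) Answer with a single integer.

11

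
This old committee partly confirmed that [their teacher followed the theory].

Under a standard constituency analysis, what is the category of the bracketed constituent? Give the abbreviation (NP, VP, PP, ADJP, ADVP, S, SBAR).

S

"followed" is the head of the bracketed span, so the span is a clause: S.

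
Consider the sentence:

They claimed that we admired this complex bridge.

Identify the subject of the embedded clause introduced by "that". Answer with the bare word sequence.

The subject of the embedded clause introduced by "that" is the NP immediately before the verb "admired": "we".

we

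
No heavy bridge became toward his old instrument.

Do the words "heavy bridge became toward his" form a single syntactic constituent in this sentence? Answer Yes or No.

The sequence begins inside the noun phrase "no heavy bridge" and ends inside the verb phrase "became toward his old instrument"; it crosses a phrase boundary, so no single node in the tree spans exactly those words.

No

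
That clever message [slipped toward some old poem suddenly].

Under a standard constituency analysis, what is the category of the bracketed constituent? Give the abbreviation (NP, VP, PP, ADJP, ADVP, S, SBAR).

The span is built around the verb "slipped" — a verb phrase (VP).

VP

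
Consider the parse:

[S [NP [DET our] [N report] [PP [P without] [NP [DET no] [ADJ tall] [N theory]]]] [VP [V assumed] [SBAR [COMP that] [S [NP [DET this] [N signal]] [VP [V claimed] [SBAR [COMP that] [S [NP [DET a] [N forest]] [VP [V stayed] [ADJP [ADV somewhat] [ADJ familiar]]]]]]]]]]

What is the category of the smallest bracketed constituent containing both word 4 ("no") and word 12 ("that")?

S

Word 4 lies under S → NP → PP → NP → DET; word 12 lies under S → VP → SBAR → S → VP → SBAR → COMP. The lowest shared node is the S.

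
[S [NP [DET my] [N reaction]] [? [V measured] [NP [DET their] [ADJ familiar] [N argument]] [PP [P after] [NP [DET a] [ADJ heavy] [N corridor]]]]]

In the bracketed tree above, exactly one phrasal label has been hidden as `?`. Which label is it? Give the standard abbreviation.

Looking at what the `?` directly dominates — V 'measured', NP, PP — this is a verb phrase (VP).

VP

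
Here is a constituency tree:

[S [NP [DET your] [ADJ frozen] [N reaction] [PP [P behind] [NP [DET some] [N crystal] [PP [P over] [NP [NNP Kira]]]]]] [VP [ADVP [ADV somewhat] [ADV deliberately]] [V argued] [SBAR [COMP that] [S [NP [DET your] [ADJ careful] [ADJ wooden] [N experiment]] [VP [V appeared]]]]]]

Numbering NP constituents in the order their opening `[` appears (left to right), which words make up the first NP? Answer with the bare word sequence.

Opening `[NP` markers occur at word positions 1, 5, 8, 13; the first of these opens the constituent [NP your frozen reaction behind some crystal over Kira].

your frozen reaction behind some crystal over Kira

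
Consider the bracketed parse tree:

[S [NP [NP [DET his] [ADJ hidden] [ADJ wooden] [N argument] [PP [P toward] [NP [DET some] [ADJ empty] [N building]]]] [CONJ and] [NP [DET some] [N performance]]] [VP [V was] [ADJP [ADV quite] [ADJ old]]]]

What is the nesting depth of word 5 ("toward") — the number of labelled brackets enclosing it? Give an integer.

5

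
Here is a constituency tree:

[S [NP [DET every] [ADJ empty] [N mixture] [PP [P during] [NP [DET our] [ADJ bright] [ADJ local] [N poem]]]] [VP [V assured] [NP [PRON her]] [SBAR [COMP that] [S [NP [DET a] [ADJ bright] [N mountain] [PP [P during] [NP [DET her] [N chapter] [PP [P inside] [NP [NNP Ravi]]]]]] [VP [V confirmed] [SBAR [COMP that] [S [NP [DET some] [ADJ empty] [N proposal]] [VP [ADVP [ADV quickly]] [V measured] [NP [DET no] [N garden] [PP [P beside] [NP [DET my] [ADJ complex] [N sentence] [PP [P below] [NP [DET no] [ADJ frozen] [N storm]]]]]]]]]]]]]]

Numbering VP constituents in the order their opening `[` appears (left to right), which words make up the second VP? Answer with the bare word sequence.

confirmed that some empty proposal quickly measured no garden beside my complex sentence below no frozen storm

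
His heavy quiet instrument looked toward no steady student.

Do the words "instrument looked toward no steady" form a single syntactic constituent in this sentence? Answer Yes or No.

The sequence begins inside the noun phrase "his heavy quiet instrument" and ends inside the verb phrase "looked toward no steady student"; it crosses a phrase boundary, so no single node in the tree spans exactly those words.

No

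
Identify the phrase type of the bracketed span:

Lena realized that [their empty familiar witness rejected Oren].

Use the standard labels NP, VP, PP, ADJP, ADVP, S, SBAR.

The span is built around the head "rejected" — a clause (S).

S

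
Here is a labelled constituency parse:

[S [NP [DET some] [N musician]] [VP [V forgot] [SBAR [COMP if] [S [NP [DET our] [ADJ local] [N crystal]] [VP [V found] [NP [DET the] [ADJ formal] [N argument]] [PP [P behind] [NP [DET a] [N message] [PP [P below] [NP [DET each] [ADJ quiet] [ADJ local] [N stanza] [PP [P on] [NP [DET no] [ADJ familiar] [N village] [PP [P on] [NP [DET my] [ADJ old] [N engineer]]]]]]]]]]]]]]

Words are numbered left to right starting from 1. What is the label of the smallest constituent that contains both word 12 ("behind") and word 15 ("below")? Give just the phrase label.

PP

Both words fall inside [PP behind a message below each quiet local stanza on no familiar village on my old engineer] (words 12–27), and no smaller constituent contains them both. Label: PP.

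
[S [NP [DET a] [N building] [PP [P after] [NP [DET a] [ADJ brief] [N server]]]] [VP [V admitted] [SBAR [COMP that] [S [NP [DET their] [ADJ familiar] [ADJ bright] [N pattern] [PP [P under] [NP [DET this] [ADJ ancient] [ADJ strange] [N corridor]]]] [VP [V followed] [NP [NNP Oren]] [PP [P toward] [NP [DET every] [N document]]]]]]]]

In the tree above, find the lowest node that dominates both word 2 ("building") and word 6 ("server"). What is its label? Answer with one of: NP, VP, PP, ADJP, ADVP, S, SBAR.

NP

The smallest bracket enclosing both words is [NP a building after a brief server], so the label is NP.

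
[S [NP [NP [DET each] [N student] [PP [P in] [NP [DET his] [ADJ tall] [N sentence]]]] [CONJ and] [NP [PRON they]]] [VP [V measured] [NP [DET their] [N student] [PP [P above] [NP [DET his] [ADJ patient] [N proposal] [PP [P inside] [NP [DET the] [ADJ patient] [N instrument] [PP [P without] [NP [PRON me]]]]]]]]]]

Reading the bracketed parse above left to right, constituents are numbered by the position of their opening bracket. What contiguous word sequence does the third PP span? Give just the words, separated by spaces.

inside the patient instrument without me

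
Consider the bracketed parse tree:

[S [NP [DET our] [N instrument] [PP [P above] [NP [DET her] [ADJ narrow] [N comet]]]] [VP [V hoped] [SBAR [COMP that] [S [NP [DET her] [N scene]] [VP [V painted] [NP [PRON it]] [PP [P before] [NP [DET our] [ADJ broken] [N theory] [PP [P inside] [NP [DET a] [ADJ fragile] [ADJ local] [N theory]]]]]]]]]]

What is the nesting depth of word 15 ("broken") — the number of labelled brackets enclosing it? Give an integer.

8

Counting open brackets not yet closed at "broken": [S [VP [SBAR [S [VP [PP [NP [ADJ = 8.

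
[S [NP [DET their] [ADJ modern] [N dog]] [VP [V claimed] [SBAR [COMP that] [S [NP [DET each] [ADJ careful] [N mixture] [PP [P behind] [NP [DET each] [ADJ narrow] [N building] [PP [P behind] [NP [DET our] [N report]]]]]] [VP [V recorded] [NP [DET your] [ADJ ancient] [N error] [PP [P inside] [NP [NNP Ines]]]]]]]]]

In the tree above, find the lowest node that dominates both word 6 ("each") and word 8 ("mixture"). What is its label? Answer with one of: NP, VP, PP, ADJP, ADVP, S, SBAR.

Word 6 lies under S → VP → SBAR → S → NP → DET; word 8 lies under S → VP → SBAR → S → NP → N. The lowest shared node is the NP.

NP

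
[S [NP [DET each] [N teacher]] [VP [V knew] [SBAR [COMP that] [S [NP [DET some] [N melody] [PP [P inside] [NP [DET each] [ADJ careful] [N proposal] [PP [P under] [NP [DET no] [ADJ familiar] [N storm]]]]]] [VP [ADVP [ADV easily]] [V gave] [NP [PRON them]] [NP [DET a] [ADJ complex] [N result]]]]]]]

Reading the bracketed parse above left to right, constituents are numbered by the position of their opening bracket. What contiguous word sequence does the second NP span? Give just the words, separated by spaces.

The NP opening brackets appear, in order, over: "each teacher"; "some melody inside each careful proposal under no familiar storm"; "each careful proposal under no familiar storm"; "no familiar storm"; "them"; "a complex result". The second one spans "some melody inside each careful proposal under no familiar storm".

some melody inside each careful proposal under no familiar storm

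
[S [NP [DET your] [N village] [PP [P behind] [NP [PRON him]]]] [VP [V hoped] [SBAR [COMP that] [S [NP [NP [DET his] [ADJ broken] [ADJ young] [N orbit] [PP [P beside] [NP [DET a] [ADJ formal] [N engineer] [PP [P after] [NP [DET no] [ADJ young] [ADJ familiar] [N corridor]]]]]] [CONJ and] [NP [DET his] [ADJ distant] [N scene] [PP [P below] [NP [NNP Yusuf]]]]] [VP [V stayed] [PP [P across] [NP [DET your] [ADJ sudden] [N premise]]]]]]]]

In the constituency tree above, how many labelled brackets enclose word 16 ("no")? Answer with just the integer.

Counting open brackets not yet closed at "no": [S [VP [SBAR [S [NP [NP [PP [NP [PP [NP [DET = 11.

11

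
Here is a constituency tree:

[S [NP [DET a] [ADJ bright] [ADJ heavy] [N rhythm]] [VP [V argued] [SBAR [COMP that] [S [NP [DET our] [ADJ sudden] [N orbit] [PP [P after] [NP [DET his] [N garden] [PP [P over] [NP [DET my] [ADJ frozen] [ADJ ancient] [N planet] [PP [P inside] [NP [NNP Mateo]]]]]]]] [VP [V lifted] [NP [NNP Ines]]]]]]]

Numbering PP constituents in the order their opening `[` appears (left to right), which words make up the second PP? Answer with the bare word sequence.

In left-to-right order the PP constituents are "after his garden over my frozen ancient planet inside Mateo"; "over my frozen ancient planet inside Mateo"; "inside Mateo". Number 2 is "over my frozen ancient planet inside Mateo".

over my frozen ancient planet inside Mateo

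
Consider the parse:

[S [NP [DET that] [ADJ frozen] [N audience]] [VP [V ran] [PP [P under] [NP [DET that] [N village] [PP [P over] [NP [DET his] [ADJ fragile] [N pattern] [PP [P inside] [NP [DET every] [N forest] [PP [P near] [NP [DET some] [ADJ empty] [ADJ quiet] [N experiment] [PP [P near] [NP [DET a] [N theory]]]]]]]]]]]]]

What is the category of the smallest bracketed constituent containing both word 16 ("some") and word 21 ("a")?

The smallest bracket enclosing both words is [NP some empty quiet experiment near a theory], so the label is NP.

NP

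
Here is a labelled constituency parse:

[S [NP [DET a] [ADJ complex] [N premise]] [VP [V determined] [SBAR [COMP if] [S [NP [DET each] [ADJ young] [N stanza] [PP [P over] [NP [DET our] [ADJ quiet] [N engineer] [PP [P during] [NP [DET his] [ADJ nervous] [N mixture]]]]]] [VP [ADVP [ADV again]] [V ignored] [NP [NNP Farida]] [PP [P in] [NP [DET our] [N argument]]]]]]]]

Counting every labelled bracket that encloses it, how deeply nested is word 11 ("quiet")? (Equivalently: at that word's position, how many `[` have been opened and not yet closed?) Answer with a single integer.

8

Path from the root down to the word: S → VP → SBAR → S → NP → PP → NP → ADJ. That is 8 enclosing brackets.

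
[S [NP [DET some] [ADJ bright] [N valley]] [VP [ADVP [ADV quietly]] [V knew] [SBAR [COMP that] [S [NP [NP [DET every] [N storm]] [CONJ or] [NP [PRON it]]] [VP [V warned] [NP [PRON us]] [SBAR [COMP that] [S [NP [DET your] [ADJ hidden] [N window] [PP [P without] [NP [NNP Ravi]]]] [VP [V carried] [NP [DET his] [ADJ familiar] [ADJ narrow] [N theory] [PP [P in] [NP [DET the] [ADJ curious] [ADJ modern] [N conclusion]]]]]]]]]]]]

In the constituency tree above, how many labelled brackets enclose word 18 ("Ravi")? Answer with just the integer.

11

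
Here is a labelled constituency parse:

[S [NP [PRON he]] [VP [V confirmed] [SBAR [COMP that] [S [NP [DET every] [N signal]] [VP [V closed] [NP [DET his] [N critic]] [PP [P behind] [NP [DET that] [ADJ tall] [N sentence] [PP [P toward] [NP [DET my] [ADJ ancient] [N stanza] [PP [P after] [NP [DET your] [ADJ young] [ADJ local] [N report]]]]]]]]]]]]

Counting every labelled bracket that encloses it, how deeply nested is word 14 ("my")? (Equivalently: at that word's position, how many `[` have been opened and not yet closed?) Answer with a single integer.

10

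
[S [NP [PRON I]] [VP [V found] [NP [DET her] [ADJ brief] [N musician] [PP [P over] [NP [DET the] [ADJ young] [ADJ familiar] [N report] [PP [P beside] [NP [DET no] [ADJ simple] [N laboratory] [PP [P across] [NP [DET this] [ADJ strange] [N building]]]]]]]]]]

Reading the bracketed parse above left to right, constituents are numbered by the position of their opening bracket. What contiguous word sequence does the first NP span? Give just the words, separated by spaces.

I

The NP opening brackets appear, in order, over: "I"; "her brief musician over the young familiar report beside no simple laboratory across this strange building"; "the young familiar report beside no simple laboratory across this strange building"; "no simple laboratory across this strange building"; "this strange building". The first one spans "I".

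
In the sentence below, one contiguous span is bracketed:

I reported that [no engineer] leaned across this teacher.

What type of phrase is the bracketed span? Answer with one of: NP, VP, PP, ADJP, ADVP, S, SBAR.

NP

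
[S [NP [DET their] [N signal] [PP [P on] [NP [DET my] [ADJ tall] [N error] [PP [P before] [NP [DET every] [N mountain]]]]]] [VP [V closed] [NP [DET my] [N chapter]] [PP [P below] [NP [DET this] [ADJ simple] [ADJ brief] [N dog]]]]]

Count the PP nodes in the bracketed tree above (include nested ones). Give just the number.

3

Scanning left to right, an opening `[PP` appears at word positions 3, 7, 13 — 3 in total.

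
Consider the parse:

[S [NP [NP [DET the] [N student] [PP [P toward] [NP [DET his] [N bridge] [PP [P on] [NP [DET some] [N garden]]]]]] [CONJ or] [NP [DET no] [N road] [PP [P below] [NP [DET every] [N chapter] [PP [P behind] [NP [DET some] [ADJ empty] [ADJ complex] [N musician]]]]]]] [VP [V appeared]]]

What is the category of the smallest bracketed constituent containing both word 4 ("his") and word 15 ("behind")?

NP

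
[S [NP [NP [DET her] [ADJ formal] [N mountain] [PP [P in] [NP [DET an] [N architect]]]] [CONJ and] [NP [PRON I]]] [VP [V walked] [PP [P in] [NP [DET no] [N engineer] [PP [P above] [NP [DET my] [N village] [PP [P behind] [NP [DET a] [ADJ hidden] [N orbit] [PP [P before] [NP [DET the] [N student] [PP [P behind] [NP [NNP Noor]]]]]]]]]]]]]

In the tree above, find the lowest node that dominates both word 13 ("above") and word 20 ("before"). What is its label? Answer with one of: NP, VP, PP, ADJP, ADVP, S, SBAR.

PP

Both words fall inside [PP above my village behind a hidden orbit before the student behind Noor] (words 13–24), and no smaller constituent contains them both. Label: PP.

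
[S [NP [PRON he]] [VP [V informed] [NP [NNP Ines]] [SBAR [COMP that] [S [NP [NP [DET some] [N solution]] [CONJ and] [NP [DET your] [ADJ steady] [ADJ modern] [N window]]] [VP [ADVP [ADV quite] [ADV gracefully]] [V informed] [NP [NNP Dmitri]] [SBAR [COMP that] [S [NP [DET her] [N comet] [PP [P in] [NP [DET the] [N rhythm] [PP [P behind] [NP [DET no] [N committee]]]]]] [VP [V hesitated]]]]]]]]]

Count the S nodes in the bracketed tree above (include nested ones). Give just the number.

3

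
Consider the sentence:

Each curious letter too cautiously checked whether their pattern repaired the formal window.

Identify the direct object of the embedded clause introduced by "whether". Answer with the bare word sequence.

the formal window

Within the embedded clause introduced by "whether", the direct object of "repaired" is "the formal window".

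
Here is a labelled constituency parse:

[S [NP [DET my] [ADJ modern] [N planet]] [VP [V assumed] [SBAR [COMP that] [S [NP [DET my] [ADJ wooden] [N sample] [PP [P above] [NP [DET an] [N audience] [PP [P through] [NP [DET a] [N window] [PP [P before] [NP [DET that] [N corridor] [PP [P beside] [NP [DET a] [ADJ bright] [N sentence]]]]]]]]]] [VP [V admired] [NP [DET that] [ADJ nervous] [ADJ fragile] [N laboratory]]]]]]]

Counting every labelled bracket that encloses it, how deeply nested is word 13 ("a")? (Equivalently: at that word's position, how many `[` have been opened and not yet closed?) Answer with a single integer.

10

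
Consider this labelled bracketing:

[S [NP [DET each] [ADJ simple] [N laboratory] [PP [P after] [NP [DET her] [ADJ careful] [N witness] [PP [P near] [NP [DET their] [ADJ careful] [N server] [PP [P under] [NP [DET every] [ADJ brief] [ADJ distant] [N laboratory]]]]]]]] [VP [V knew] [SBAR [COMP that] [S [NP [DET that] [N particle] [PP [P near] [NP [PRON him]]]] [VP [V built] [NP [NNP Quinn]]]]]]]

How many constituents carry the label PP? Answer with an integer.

4

Listing each PP by its span: [PP after her careful witness near their careful server under every brief distant laboratory]; [PP near their careful server under every brief distant laboratory]; [PP under every brief distant laboratory]; [PP near him] — that makes 4.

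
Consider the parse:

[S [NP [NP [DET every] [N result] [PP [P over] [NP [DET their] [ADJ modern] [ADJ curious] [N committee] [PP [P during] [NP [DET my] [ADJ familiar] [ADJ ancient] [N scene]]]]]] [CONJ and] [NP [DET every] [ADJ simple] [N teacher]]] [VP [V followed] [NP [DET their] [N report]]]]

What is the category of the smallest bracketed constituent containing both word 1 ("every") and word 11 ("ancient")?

NP

Word 1 lies under S → NP → NP → DET; word 11 lies under S → NP → NP → PP → NP → PP → NP → ADJ. The lowest shared node is the NP.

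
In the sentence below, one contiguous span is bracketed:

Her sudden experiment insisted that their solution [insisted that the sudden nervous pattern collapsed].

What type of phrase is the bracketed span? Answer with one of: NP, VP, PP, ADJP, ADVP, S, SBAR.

The span is built around the verb "insisted" — a verb phrase (VP).

VP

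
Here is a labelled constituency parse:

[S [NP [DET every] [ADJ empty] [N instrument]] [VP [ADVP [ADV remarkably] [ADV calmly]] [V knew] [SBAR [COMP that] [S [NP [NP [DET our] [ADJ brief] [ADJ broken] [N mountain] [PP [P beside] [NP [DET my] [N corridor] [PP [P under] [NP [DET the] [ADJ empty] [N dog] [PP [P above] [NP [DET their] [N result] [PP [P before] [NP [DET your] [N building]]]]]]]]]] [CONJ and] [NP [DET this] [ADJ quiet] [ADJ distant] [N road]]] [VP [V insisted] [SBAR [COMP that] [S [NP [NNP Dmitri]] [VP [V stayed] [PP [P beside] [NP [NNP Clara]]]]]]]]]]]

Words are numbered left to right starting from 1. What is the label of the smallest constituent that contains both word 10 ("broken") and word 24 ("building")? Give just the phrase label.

Word 10 lies under S → VP → SBAR → S → NP → NP → ADJ; word 24 lies under S → VP → SBAR → S → NP → NP → PP → NP → PP → NP → PP → NP → PP → NP → N. The lowest shared node is the NP.

NP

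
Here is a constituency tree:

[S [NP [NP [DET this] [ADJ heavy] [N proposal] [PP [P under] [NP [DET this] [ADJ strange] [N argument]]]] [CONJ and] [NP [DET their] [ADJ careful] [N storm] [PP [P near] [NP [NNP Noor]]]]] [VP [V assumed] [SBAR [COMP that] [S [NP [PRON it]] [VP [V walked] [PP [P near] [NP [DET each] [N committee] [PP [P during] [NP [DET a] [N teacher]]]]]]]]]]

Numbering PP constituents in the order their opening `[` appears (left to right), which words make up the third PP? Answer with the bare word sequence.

near each committee during a teacher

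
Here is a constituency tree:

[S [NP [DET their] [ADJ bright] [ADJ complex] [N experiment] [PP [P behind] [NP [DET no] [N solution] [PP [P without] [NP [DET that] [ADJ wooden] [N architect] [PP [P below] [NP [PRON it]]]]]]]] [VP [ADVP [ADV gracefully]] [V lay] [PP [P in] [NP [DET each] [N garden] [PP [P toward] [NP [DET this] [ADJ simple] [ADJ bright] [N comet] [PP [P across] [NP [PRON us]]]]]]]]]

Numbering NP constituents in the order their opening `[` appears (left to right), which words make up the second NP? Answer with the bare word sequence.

no solution without that wooden architect below it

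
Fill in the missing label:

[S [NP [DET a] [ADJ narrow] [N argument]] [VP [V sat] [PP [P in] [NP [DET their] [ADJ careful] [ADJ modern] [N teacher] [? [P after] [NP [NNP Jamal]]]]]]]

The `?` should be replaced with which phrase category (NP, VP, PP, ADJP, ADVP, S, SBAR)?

PP

Looking at what the `?` directly dominates — P 'after', NP — this is a prepositional phrase (PP).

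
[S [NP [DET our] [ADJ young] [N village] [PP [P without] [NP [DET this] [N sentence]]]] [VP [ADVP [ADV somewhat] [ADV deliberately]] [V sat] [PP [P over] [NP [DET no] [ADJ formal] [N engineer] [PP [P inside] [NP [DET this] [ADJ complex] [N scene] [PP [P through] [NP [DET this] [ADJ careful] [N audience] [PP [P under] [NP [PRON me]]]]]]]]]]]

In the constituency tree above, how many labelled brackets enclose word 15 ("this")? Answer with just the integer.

7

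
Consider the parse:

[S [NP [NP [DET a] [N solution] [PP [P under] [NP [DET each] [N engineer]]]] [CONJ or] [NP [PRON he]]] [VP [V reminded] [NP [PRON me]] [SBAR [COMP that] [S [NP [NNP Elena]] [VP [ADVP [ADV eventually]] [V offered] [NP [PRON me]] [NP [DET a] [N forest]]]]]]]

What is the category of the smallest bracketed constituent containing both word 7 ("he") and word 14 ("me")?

S

Word 7 lies under S → NP → NP → PRON; word 14 lies under S → VP → SBAR → S → VP → NP → PRON. The lowest shared node is the S.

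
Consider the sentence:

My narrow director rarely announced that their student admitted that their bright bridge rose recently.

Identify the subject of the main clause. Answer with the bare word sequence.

my narrow director

"my narrow director" is the NP that combines with the VP headed by "announced" to form the main clause — the subject.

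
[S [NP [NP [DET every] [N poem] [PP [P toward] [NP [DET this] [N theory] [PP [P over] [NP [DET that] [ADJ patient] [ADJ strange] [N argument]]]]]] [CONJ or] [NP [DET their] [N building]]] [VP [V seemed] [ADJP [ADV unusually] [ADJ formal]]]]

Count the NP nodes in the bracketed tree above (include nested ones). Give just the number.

5

Listing each NP by its span: [NP every poem toward this theory over that patient strange argument or their building]; [NP every poem toward this theory over that patient strange argument]; [NP this theory over that patient strange argument]; [NP that patient strange argument]; [NP their building] — that makes 5.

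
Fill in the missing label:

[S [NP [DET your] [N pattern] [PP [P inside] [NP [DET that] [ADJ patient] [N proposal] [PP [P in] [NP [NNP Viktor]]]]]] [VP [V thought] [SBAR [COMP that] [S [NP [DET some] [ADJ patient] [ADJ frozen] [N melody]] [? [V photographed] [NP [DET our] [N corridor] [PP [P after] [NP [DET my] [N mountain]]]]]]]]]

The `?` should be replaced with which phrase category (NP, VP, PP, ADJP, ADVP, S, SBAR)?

VP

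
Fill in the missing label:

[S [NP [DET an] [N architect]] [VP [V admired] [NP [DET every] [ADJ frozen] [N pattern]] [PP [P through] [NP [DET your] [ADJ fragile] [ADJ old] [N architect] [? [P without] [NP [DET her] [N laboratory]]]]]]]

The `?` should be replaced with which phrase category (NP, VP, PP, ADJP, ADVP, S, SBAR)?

Looking at what the `?` directly dominates — P 'without', NP — this is a prepositional phrase (PP).

PP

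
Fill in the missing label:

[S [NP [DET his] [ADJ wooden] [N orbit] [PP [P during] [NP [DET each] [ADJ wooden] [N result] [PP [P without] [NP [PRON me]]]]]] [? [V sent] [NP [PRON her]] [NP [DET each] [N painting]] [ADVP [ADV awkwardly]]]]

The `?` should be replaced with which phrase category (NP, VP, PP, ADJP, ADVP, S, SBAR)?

A constituent whose immediate children are V 'sent', NP, NP, ADVP is a verb phrase: VP.

VP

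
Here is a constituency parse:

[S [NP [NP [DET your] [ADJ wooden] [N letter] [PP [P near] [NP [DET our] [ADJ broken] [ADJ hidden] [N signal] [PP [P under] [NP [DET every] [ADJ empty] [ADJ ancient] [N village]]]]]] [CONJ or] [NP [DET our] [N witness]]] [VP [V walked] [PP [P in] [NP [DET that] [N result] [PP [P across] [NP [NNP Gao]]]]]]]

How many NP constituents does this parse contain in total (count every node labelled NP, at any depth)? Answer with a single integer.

7

Scanning left to right, an opening `[NP` appears at word positions 1, 1, 5, 10, 15, 19, 22 — 7 in total.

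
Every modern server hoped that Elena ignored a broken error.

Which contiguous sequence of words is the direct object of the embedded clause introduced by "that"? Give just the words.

a broken error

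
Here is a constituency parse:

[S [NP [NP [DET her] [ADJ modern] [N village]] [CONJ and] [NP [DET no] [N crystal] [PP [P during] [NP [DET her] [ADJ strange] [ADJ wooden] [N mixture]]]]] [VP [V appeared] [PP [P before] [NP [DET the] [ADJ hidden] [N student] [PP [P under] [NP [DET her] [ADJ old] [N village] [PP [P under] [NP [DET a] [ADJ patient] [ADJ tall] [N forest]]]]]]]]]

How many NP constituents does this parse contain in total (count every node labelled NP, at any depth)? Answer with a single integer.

7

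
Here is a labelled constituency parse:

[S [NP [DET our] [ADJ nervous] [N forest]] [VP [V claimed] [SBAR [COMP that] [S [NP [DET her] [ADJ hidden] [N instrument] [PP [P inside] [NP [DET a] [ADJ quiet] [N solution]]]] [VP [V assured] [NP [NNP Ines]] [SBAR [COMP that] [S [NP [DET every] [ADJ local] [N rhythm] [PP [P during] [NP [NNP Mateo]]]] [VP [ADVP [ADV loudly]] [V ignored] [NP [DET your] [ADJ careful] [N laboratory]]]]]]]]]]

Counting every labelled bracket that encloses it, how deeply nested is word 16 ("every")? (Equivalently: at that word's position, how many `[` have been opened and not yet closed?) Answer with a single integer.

9

The word sits inside DET, which is inside NP, inside S, inside SBAR, inside VP, inside S, inside SBAR, inside VP, inside S — 9 brackets in all.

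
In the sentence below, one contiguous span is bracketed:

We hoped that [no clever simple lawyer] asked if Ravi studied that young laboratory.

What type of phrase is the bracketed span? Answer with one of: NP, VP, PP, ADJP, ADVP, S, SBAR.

The bracketed span "no clever simple lawyer" is headed by "lawyer", making it a noun phrase (NP).

NP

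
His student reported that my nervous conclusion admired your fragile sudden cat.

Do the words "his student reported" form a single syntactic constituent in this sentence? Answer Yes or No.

No

"his" belongs to the noun phrase "his student" while "reported" belongs to the verb phrase "reported that my nervous conclusion admired your fragile sudden cat"; a span that runs across that boundary is not a single phrase.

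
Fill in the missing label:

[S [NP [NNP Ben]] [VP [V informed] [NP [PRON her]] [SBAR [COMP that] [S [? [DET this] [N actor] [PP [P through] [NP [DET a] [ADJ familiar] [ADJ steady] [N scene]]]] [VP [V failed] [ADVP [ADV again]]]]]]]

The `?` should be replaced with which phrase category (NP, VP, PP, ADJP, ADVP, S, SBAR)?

NP

A constituent whose immediate children are DET 'this', N 'actor', PP is a noun phrase: NP.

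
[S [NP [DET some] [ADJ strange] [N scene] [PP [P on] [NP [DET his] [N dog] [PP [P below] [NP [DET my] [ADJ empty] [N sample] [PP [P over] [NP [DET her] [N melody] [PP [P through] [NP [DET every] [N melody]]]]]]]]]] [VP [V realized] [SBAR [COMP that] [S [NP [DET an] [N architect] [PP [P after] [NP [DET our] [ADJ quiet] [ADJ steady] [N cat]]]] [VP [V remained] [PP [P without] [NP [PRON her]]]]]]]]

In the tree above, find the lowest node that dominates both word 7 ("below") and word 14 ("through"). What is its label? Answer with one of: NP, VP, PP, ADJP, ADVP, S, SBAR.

Both words fall inside [PP below my empty sample over her melody through every melody] (words 7–16), and no smaller constituent contains them both. Label: PP.

PP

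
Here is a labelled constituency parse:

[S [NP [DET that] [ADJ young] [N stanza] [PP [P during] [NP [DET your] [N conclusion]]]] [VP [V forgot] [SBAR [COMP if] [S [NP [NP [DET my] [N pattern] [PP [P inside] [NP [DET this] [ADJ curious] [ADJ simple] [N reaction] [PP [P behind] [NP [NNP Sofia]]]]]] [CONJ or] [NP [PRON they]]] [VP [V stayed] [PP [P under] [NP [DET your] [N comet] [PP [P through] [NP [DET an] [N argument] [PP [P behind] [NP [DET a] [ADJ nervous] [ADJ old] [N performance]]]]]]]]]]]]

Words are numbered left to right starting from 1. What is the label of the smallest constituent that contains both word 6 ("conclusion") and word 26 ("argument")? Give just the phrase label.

S

The smallest bracket enclosing both words is [S that young stanza during your conclusion forgot if my pattern inside this curious simple reaction behind Sofia or they stayed under your comet through an argument behind a nervous old performance], so the label is S.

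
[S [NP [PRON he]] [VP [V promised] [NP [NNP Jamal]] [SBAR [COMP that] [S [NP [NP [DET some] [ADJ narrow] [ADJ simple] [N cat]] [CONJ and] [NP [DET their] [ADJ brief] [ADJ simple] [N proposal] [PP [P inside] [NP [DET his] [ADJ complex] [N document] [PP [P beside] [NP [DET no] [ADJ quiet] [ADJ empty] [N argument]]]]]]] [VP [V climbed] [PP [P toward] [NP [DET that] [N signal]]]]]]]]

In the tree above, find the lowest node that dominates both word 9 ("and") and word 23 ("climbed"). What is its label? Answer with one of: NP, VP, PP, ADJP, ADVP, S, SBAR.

S

Both words fall inside [S some narrow simple cat and their brief simple proposal inside his complex document beside no quiet empty argument climbed toward that signal] (words 5–26), and no smaller constituent contains them both. Label: S.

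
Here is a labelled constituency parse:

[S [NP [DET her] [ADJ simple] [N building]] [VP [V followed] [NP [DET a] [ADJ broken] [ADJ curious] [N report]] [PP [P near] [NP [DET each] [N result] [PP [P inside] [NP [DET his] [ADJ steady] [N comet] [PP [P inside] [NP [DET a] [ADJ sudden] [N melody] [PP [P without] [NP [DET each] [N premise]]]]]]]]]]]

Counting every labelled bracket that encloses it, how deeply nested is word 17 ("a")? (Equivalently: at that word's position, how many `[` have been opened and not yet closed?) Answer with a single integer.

9

Counting open brackets not yet closed at "a": [S [VP [PP [NP [PP [NP [PP [NP [DET = 9.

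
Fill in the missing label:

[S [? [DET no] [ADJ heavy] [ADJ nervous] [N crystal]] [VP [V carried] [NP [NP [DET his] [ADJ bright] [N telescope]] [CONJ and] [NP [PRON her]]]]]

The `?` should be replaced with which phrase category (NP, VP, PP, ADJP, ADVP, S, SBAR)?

NP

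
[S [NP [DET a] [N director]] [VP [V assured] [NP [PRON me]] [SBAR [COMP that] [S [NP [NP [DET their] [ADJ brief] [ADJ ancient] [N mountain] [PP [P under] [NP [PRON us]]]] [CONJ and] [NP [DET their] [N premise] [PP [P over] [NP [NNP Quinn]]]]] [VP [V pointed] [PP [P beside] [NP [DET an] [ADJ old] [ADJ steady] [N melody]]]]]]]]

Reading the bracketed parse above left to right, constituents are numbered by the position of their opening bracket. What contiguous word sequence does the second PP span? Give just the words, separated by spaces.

over Quinn

The PP opening brackets appear, in order, over: "under us"; "over Quinn"; "beside an old steady melody". The second one spans "over Quinn".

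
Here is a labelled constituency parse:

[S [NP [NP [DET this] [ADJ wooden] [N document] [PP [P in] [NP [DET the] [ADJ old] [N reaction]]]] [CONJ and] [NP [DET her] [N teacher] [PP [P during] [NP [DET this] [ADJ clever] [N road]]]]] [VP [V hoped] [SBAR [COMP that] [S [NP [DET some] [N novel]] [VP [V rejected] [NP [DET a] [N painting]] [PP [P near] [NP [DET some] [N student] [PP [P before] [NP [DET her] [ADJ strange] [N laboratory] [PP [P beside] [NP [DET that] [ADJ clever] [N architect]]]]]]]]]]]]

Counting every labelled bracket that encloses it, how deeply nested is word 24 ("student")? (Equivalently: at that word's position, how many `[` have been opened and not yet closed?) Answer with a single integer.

Path from the root down to the word: S → VP → SBAR → S → VP → PP → NP → N. That is 8 enclosing brackets.

8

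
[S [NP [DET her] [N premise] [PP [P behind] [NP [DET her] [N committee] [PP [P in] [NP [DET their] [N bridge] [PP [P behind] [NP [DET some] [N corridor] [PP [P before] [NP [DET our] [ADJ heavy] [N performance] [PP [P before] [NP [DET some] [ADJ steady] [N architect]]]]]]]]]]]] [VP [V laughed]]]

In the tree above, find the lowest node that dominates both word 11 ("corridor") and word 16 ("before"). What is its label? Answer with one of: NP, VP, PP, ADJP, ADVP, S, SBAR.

NP

The smallest bracket enclosing both words is [NP some corridor before our heavy performance before some steady architect], so the label is NP.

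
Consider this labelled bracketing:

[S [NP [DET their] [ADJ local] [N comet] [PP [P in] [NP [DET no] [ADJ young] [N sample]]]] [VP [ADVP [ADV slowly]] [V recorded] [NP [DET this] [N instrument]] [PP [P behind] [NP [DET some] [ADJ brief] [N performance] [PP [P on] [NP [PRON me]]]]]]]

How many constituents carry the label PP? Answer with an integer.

3

Scanning left to right, an opening `[PP` appears at word positions 4, 12, 16 — 3 in total.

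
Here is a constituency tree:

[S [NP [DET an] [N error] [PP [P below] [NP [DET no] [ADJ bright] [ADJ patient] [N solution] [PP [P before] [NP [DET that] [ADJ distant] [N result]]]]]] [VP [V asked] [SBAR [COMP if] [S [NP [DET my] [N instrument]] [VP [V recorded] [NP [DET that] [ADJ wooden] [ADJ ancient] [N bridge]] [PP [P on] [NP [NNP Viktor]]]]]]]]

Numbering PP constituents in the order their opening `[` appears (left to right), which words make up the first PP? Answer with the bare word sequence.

Opening `[PP` markers occur at word positions 3, 8, 21; the first of these opens the constituent [PP below no bright patient solution before that distant result].

below no bright patient solution before that distant result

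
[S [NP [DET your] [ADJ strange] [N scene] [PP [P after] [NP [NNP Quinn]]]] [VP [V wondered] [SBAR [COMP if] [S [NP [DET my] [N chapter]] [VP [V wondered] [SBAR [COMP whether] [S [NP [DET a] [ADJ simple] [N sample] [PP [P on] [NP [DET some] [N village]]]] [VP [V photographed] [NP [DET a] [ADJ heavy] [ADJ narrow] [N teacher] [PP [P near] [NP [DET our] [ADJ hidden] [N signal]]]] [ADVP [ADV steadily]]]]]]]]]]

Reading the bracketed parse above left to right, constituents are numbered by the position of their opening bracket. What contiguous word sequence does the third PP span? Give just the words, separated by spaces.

near our hidden signal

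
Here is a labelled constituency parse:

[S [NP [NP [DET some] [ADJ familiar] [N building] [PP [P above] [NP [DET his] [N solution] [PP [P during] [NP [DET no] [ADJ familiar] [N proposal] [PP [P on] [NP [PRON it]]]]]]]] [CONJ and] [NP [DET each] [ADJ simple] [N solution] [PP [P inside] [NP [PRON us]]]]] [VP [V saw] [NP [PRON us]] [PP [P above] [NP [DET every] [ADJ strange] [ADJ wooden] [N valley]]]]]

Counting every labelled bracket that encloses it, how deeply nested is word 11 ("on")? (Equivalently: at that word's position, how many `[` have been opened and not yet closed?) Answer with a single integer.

Counting open brackets not yet closed at "on": [S [NP [NP [PP [NP [PP [NP [PP [P = 9.

9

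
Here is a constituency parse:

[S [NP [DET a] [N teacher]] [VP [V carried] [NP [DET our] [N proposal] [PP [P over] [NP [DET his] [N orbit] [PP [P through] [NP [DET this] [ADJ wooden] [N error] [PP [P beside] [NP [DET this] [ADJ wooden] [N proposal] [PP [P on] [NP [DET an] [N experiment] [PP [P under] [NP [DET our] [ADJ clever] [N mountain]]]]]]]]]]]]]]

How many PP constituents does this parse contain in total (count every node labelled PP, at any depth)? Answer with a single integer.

5

Listing each PP by its span: [PP over his orbit through this wooden error beside this wooden proposal on an experiment under our clever mountain]; [PP through this wooden error beside this wooden proposal on an experiment under our clever mountain]; [PP beside this wooden proposal on an experiment under our clever mountain]; [PP on an experiment under our clever mountain]; [PP under our clever mountain] — that makes 5.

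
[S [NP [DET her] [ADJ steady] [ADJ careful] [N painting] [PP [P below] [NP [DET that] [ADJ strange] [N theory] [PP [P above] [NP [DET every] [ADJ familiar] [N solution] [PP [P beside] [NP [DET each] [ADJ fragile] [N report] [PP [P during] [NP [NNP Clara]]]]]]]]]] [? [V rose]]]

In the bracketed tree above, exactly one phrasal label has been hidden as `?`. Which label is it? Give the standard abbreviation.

The `?` node immediately contains: V 'rose'. That is the internal structure of a verb phrase, so the label is VP.

VP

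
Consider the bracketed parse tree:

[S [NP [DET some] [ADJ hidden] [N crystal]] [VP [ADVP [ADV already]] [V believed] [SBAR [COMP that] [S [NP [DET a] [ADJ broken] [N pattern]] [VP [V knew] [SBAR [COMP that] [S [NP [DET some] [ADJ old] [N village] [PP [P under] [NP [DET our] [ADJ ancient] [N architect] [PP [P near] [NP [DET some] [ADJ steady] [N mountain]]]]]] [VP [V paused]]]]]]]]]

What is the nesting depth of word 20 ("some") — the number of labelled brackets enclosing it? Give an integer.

13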